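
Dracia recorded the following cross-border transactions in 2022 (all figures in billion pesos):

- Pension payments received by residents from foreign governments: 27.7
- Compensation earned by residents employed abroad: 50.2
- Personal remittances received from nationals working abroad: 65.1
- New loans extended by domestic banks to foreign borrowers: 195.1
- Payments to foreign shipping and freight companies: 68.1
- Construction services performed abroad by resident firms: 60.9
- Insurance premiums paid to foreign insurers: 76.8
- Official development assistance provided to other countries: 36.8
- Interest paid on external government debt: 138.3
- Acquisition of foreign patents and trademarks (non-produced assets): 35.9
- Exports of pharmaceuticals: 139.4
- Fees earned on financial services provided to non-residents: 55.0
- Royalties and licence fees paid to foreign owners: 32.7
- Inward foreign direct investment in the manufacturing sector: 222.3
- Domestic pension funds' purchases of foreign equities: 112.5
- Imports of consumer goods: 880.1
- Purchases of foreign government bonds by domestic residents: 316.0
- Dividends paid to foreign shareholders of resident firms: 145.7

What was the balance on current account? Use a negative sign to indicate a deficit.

Goods: -880.1 + 139.4 = -740.7
Services: 60.9 + 55.0 - 32.7 - 68.1 - 76.8 = -61.7
Primary income: 50.2 - 145.7 - 138.3 = -233.8
Secondary income: -36.8 + 65.1 + 27.7 = 56.0
Current account = (-740.7) + (-61.7) + (-233.8) + 56.0 = -980.2
(Excluded from the current account — financial account: new loans extended by domestic banks to foreign borrowers 195.1, inward foreign direct investment in the manufacturing sector 222.3, domestic pension funds' purchases of foreign equities 112.5, purchases of foreign government bonds by domestic residents 316.0; capital account: acquisition of foreign patents and trademarks (non-produced assets) 35.9.)

-980.2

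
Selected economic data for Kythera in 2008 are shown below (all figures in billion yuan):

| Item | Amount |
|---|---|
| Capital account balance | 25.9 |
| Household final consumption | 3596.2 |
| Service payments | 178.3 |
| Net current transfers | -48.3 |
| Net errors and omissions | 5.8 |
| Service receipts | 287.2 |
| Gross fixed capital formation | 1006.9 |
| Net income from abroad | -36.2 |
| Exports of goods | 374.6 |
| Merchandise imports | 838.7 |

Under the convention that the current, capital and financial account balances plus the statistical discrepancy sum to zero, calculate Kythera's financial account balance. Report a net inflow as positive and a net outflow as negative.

Goods balance = 374.6 - 838.7 = -464.1
Services balance = 287.2 - 178.3 = 108.9
Trade balance (goods + services) = -464.1 + 108.9 = -355.2
Net primary income = -36.2
Net secondary income = -48.3
Current account = -355.2 + (-36.2) + (-48.3) = -439.7
Financial account = -(-439.7 + 25.9 + 5.8) = 408.0

408.0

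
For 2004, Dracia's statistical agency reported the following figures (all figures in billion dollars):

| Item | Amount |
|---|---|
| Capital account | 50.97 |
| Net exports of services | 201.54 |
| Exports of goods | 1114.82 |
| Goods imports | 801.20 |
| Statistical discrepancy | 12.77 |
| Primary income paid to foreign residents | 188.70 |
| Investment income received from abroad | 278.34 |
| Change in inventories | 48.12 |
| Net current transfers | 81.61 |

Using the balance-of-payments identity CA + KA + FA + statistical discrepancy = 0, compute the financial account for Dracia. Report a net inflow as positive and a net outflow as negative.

Goods balance = 1114.82 - 801.20 = 313.62
Services balance = 201.54
Trade balance (goods + services) = 313.62 + 201.54 = 515.16
Net primary income = 278.34 - 188.70 = 89.64
Net secondary income = 81.61
Current account = 515.16 + 89.64 + 81.61 = 686.41
Financial account = -(686.41 + 50.97 + 12.77) = -750.15

-750.15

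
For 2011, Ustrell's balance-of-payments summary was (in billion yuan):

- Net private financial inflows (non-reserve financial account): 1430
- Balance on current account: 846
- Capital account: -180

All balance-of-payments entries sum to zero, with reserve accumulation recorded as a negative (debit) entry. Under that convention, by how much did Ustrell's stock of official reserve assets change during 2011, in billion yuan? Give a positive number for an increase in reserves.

Official reserve transactions balance = -(846 + (-180) + 1430) = -2096
An accumulation of reserves is recorded as a debit (negative entry), so the change in the stock of reserves is the negative of that balance.
Change in official reserves = -(-2096) = 2096

2096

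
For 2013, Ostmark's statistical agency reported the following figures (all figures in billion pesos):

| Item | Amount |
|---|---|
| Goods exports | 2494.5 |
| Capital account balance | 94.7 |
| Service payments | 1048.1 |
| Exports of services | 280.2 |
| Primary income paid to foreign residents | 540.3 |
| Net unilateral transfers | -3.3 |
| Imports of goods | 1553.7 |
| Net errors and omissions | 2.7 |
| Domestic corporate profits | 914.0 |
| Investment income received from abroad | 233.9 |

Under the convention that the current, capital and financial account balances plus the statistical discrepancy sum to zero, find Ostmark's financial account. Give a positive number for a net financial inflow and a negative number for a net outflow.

Goods balance = 2494.5 - 1553.7 = 940.8
Services balance = 280.2 - 1048.1 = -767.9
Trade balance (goods + services) = 940.8 + (-767.9) = 172.9
Net primary income = 233.9 - 540.3 = -306.4
Net secondary income = -3.3
Current account = 172.9 + (-306.4) + (-3.3) = -136.8
Financial account = -(-136.8 + 94.7 + 2.7) = 39.4

39.4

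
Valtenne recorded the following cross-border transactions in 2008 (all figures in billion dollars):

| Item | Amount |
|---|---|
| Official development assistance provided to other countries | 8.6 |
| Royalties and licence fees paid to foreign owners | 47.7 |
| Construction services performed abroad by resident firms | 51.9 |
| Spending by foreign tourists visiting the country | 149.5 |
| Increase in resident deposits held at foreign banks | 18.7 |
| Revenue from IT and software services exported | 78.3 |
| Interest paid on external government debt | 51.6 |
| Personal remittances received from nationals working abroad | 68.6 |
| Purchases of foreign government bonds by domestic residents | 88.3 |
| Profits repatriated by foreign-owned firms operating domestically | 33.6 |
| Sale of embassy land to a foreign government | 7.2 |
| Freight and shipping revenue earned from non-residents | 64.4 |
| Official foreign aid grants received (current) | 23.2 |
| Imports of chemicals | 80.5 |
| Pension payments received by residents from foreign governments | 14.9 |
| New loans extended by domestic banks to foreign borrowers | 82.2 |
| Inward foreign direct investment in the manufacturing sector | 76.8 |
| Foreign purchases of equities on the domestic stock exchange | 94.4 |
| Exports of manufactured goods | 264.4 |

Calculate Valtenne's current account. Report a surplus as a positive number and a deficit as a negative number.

493.2

Goods: -80.5 + 264.4 = 183.9
Services: 64.4 - 47.7 + 149.5 + 78.3 + 51.9 = 296.4
Primary income: -51.6 - 33.6 = -85.2
Secondary income: 14.9 - 8.6 + 68.6 + 23.2 = 98.1
Current account = 183.9 + 296.4 + (-85.2) + 98.1 = 493.2
(Excluded from the current account — financial account: increase in resident deposits held at foreign banks 18.7, purchases of foreign government bonds by domestic residents 88.3, new loans extended by domestic banks to foreign borrowers 82.2, inward foreign direct investment in the manufacturing sector 76.8, foreign purchases of equities on the domestic stock exchange 94.4; capital account: sale of embassy land to a foreign government 7.2.)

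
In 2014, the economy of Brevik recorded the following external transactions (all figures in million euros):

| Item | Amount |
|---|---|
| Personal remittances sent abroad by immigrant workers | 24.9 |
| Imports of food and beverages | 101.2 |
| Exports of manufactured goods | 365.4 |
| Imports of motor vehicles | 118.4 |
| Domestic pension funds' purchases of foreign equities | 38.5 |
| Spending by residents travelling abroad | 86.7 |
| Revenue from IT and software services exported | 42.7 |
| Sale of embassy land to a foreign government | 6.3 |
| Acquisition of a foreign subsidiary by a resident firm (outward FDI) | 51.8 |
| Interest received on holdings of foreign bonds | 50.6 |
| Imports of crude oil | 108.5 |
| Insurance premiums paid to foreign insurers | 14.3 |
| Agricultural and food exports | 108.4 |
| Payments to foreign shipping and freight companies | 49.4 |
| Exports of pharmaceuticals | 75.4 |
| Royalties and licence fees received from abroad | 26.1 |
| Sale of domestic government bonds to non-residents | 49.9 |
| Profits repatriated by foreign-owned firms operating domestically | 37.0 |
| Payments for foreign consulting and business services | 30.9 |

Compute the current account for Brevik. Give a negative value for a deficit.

Goods: -108.5 + 108.4 + 365.4 - 118.4 - 101.2 + 75.4 = 221.1
Services: -86.7 + 42.7 + 26.1 - 14.3 - 30.9 - 49.4 = -112.5
Primary income: 50.6 - 37.0 = 13.6
Secondary income: -24.9
Current account = 221.1 + (-112.5) + 13.6 + (-24.9) = 97.3
(Excluded from the current account — financial account: domestic pension funds' purchases of foreign equities 38.5, acquisition of a foreign subsidiary by a resident firm (outward FDI) 51.8, sale of domestic government bonds to non-residents 49.9; capital account: sale of embassy land to a foreign government 6.3.)

97.3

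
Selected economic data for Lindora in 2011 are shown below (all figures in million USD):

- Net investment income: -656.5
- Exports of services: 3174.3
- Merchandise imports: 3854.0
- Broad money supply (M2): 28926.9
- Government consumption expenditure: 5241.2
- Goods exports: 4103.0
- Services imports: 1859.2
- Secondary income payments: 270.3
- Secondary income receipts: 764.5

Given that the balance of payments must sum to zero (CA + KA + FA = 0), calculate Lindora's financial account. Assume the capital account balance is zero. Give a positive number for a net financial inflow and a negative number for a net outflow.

-1401.8

Goods balance = 4103.0 - 3854.0 = 249.0
Services balance = 3174.3 - 1859.2 = 1315.1
Trade balance (goods + services) = 249.0 + 1315.1 = 1564.1
Net primary income = -656.5
Net secondary income = 764.5 - 270.3 = 494.2
Current account = 1564.1 + (-656.5) + 494.2 = 1401.8
Financial account = -(1401.8) = -1401.8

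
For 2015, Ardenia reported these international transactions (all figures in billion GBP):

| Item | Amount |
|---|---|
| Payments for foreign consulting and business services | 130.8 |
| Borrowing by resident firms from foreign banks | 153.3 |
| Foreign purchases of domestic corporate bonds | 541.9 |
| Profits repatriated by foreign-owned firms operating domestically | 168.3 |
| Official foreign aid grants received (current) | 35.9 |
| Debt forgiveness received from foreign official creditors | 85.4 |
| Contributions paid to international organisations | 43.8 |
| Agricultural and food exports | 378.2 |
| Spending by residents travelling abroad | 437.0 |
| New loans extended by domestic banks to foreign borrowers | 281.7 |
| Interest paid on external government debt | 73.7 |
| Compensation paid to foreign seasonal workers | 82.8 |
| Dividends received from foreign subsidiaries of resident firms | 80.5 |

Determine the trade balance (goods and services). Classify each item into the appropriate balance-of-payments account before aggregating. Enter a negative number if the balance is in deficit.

-189.6

Goods: 378.2
Services: -130.8 - 437.0 = -567.8
Trade balance = 378.2 + (-567.8) = -189.6
(Excluded from the trade balance — financial account: borrowing by resident firms from foreign banks 153.3, foreign purchases of domestic corporate bonds 541.9, new loans extended by domestic banks to foreign borrowers 281.7; primary income: profits repatriated by foreign-owned firms operating domestically 168.3, interest paid on external government debt 73.7, compensation paid to foreign seasonal workers 82.8, dividends received from foreign subsidiaries of resident firms 80.5; secondary income: official foreign aid grants received (current) 35.9, contributions paid to international organisations 43.8; capital account: debt forgiveness received from foreign official creditors 85.4.)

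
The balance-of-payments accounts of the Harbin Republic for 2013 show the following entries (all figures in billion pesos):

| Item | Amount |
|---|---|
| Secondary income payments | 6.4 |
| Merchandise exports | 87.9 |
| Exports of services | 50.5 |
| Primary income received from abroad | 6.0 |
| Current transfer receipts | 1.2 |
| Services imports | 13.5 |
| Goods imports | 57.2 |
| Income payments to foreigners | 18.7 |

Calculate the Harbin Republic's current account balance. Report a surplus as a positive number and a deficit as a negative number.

Goods balance = 87.9 - 57.2 = 30.7
Services balance = 50.5 - 13.5 = 37.0
Trade balance (goods + services) = 30.7 + 37.0 = 67.7
Net primary income = 6.0 - 18.7 = -12.7
Net secondary income = 1.2 - 6.4 = -5.2
Current account = 67.7 + (-12.7) + (-5.2) = 49.8

49.8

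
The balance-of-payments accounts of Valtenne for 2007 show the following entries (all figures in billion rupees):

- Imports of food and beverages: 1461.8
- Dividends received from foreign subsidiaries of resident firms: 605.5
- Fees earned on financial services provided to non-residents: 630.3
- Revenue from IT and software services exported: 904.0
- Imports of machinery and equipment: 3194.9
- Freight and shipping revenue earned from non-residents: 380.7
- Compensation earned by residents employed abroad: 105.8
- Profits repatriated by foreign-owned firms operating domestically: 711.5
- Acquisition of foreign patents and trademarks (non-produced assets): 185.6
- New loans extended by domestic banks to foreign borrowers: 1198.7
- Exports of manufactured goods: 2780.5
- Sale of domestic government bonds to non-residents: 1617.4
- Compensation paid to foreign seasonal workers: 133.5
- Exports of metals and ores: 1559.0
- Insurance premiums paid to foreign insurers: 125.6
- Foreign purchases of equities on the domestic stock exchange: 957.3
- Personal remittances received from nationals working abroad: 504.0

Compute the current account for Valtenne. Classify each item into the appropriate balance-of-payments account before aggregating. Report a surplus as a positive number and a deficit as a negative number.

1842.5

Goods: 1559.0 + 2780.5 - 1461.8 - 3194.9 = -317.2
Services: -125.6 + 904.0 + 630.3 + 380.7 = 1789.4
Primary income: -133.5 + 105.8 - 711.5 + 605.5 = -133.7
Secondary income: 504.0
Current account = (-317.2) + 1789.4 + (-133.7) + 504.0 = 1842.5
(Excluded from the current account — capital account: acquisition of foreign patents and trademarks (non-produced assets) 185.6; financial account: new loans extended by domestic banks to foreign borrowers 1198.7, sale of domestic government bonds to non-residents 1617.4, foreign purchases of equities on the domestic stock exchange 957.3.)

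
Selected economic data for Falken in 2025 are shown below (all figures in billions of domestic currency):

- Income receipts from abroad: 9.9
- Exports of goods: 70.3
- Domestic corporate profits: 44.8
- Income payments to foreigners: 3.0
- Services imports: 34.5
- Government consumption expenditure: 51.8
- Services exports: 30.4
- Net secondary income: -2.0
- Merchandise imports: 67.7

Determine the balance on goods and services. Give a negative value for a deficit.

Goods balance = 70.3 - 67.7 = 2.6
Services balance = 30.4 - 34.5 = -4.1
Trade balance (goods + services) = 2.6 + (-4.1) = -1.5

-1.5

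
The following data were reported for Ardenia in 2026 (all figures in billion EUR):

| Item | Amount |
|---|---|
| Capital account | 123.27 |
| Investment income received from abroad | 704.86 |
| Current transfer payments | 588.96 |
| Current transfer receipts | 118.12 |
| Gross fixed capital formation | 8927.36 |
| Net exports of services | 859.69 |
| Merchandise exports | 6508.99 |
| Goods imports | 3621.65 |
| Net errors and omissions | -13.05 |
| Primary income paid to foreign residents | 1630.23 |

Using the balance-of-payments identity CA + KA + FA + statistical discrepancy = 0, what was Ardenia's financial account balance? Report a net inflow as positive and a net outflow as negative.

-2461.04

Goods balance = 6508.99 - 3621.65 = 2887.34
Services balance = 859.69
Trade balance (goods + services) = 2887.34 + 859.69 = 3747.03
Net primary income = 704.86 - 1630.23 = -925.37
Net secondary income = 118.12 - 588.96 = -470.84
Current account = 3747.03 + (-925.37) + (-470.84) = 2350.82
Financial account = -(2350.82 + 123.27 + (-13.05)) = -2461.04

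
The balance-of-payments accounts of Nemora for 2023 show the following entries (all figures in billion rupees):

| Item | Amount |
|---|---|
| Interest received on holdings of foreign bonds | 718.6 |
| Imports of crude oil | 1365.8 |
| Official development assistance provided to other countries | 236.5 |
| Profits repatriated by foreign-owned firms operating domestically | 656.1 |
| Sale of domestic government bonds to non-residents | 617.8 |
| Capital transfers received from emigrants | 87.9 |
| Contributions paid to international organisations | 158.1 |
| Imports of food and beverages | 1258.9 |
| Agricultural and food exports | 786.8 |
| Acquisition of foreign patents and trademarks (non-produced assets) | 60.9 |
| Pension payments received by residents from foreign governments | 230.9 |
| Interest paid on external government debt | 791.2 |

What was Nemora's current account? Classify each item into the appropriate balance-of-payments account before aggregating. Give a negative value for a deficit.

Goods: 786.8 - 1365.8 - 1258.9 = -1837.9
Primary income: -791.2 + 718.6 - 656.1 = -728.7
Secondary income: -236.5 - 158.1 + 230.9 = -163.7
Current account = (-1837.9) + (-728.7) + (-163.7) = -2730.3
(Excluded from the current account — financial account: sale of domestic government bonds to non-residents 617.8; capital account: capital transfers received from emigrants 87.9, acquisition of foreign patents and trademarks (non-produced assets) 60.9.)

-2730.3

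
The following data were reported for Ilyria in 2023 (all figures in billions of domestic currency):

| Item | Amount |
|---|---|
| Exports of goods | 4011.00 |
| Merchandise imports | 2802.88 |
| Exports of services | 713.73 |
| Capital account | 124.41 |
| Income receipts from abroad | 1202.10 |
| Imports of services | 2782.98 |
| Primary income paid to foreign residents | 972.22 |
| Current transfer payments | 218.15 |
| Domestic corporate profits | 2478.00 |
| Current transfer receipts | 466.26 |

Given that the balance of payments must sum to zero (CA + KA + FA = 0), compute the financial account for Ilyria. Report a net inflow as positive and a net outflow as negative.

Goods balance = 4011.00 - 2802.88 = 1208.12
Services balance = 713.73 - 2782.98 = -2069.25
Trade balance (goods + services) = 1208.12 + (-2069.25) = -861.13
Net primary income = 1202.10 - 972.22 = 229.88
Net secondary income = 466.26 - 218.15 = 248.11
Current account = -861.13 + 229.88 + 248.11 = -383.14
Financial account = -(-383.14 + 124.41) = 258.73

258.73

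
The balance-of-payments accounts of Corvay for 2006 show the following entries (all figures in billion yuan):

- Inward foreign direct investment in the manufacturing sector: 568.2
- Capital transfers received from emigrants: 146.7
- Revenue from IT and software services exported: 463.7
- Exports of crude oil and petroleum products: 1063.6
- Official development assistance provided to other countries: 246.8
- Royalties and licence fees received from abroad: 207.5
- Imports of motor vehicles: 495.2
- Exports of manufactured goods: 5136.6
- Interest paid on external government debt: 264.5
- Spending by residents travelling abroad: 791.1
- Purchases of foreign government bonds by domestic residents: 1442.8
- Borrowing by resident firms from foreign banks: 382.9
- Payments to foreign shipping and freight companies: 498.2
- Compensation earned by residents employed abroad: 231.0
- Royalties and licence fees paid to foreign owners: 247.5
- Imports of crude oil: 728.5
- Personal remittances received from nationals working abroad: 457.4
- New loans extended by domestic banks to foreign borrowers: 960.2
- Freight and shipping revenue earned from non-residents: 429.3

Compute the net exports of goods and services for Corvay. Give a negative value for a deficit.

Goods: 5136.6 + 1063.6 - 728.5 - 495.2 = 4976.5
Services: -247.5 + 429.3 - 498.2 - 791.1 + 463.7 + 207.5 = -436.3
Trade balance = 4976.5 + (-436.3) = 4540.2
(Excluded from the trade balance — financial account: inward foreign direct investment in the manufacturing sector 568.2, purchases of foreign government bonds by domestic residents 1442.8, borrowing by resident firms from foreign banks 382.9, new loans extended by domestic banks to foreign borrowers 960.2; capital account: capital transfers received from emigrants 146.7; secondary income: official development assistance provided to other countries 246.8, personal remittances received from nationals working abroad 457.4; primary income: interest paid on external government debt 264.5, compensation earned by residents employed abroad 231.0.)

4540.2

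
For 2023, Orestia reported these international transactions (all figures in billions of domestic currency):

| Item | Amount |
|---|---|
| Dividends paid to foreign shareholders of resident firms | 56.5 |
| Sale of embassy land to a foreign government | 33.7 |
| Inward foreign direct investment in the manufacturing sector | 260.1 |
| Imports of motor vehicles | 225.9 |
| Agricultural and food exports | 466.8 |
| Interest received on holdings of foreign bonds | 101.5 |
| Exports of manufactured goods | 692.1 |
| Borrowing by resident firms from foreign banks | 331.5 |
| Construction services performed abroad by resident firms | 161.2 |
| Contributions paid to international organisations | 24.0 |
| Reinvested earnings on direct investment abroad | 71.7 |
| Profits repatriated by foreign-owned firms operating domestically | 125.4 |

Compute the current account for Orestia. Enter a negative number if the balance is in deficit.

Goods: 692.1 + 466.8 - 225.9 = 933.0
Services: 161.2
Primary income: 101.5 - 56.5 - 125.4 + 71.7 = -8.7
Secondary income: -24.0
Current account = 933.0 + 161.2 + (-8.7) + (-24.0) = 1061.5
(Excluded from the current account — capital account: sale of embassy land to a foreign government 33.7; financial account: inward foreign direct investment in the manufacturing sector 260.1, borrowing by resident firms from foreign banks 331.5.)

1061.5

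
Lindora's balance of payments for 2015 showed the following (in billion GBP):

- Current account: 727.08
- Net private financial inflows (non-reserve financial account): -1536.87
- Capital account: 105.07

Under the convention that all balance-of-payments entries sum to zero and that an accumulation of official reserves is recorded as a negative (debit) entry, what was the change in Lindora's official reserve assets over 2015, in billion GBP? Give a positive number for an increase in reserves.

-704.72

Official reserve transactions balance = -(727.08 + 105.07 + (-1536.87)) = 704.72
An accumulation of reserves is recorded as a debit (negative entry), so the change in the stock of reserves is the negative of that balance.
Change in official reserves = -(704.72) = -704.72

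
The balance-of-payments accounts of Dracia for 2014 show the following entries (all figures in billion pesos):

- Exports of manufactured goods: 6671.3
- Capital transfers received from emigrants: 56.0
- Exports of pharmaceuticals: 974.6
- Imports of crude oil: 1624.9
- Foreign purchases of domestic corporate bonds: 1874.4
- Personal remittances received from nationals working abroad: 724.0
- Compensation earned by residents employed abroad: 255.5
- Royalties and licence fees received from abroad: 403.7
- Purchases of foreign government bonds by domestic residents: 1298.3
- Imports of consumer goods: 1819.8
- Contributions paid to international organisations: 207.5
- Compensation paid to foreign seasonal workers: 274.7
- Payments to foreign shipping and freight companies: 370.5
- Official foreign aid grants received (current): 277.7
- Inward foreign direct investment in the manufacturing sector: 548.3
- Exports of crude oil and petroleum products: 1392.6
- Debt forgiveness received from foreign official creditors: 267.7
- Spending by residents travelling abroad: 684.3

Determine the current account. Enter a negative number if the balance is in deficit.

Goods: 1392.6 - 1624.9 + 974.6 + 6671.3 - 1819.8 = 5593.8
Services: -684.3 - 370.5 + 403.7 = -651.1
Primary income: -274.7 + 255.5 = -19.2
Secondary income: 724.0 - 207.5 + 277.7 = 794.2
Current account = 5593.8 + (-651.1) + (-19.2) + 794.2 = 5717.7
(Excluded from the current account — capital account: capital transfers received from emigrants 56.0, debt forgiveness received from foreign official creditors 267.7; financial account: foreign purchases of domestic corporate bonds 1874.4, purchases of foreign government bonds by domestic residents 1298.3, inward foreign direct investment in the manufacturing sector 548.3.)

5717.7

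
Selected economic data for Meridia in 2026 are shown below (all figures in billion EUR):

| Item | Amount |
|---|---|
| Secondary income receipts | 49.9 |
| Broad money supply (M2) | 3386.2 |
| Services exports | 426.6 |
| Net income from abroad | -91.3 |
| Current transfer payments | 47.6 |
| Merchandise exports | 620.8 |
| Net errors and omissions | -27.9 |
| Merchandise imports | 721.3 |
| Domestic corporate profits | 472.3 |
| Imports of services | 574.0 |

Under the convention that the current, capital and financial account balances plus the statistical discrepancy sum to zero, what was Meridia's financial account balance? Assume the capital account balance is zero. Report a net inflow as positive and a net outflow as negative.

Goods balance = 620.8 - 721.3 = -100.5
Services balance = 426.6 - 574.0 = -147.4
Trade balance (goods + services) = -100.5 + (-147.4) = -247.9
Net primary income = -91.3
Net secondary income = 49.9 - 47.6 = 2.3
Current account = -247.9 + (-91.3) + 2.3 = -336.9
Financial account = -(-336.9 + (-27.9)) = 364.8

364.8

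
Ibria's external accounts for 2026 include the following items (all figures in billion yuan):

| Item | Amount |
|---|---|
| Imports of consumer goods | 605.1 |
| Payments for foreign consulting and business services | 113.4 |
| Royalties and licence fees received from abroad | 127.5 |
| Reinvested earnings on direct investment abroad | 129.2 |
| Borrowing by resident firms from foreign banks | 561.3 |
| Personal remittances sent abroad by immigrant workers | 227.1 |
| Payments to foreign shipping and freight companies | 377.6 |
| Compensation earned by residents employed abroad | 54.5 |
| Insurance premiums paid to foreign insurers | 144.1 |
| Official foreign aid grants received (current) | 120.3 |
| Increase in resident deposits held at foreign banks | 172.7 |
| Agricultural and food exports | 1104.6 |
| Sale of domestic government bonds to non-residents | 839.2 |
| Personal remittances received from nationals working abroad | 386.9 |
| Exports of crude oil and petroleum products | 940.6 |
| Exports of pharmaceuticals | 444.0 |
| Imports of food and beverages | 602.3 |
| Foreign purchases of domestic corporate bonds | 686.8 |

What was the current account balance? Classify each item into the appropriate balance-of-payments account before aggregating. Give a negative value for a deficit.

1238.0

Goods: 1104.6 + 940.6 - 602.3 + 444.0 - 605.1 = 1281.8
Services: -113.4 + 127.5 - 144.1 - 377.6 = -507.6
Primary income: 129.2 + 54.5 = 183.7
Secondary income: -227.1 + 120.3 + 386.9 = 280.1
Current account = 1281.8 + (-507.6) + 183.7 + 280.1 = 1238.0
(Excluded from the current account — financial account: borrowing by resident firms from foreign banks 561.3, increase in resident deposits held at foreign banks 172.7, sale of domestic government bonds to non-residents 839.2, foreign purchases of domestic corporate bonds 686.8.)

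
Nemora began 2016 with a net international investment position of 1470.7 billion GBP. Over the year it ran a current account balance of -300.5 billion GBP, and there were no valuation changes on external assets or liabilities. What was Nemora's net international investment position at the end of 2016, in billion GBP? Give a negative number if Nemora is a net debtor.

1170.2

With no valuation effects, change in NIIP = current account = -300.5
End-of-year NIIP = 1470.7 + (-300.5) = 1170.2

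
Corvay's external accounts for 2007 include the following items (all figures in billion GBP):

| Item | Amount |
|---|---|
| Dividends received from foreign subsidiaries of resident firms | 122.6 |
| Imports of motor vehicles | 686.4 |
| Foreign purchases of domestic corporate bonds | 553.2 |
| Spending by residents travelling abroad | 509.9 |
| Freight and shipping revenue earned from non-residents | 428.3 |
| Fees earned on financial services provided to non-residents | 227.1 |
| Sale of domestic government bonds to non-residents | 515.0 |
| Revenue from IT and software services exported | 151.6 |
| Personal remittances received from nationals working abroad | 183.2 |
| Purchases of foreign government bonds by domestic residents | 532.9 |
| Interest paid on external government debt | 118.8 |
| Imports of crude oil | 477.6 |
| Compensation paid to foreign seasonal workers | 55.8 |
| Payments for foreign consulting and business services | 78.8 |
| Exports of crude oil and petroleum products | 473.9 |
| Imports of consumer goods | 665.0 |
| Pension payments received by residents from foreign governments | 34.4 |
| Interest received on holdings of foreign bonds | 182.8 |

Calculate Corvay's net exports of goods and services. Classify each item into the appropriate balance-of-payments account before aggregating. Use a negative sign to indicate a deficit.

Goods: -477.6 + 473.9 - 665.0 - 686.4 = -1355.1
Services: 151.6 - 509.9 + 227.1 - 78.8 + 428.3 = 218.3
Trade balance = -1355.1 + 218.3 = -1136.8
(Excluded from the trade balance — primary income: dividends received from foreign subsidiaries of resident firms 122.6, interest paid on external government debt 118.8, compensation paid to foreign seasonal workers 55.8, interest received on holdings of foreign bonds 182.8; financial account: foreign purchases of domestic corporate bonds 553.2, sale of domestic government bonds to non-residents 515.0, purchases of foreign government bonds by domestic residents 532.9; secondary income: personal remittances received from nationals working abroad 183.2, pension payments received by residents from foreign governments 34.4.)

-1136.8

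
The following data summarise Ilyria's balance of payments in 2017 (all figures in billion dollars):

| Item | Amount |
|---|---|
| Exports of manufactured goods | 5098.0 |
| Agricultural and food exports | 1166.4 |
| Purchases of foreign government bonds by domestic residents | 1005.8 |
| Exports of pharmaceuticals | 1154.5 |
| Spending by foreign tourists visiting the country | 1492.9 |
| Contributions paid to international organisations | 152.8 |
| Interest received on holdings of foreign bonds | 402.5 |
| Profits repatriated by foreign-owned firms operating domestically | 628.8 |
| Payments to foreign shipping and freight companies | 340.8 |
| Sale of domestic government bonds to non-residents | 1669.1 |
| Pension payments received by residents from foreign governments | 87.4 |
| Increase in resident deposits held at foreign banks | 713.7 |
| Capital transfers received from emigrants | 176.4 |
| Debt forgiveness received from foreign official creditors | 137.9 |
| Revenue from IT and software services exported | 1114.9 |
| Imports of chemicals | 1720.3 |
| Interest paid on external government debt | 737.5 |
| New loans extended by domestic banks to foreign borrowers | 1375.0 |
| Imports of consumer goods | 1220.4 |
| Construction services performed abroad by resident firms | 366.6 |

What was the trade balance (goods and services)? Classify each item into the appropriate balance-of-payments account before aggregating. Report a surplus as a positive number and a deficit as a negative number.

7111.8

Goods: 1154.5 - 1720.3 + 1166.4 + 5098.0 - 1220.4 = 4478.2
Services: -340.8 + 1114.9 + 366.6 + 1492.9 = 2633.6
Trade balance = 4478.2 + 2633.6 = 7111.8
(Excluded from the trade balance — financial account: purchases of foreign government bonds by domestic residents 1005.8, sale of domestic government bonds to non-residents 1669.1, increase in resident deposits held at foreign banks 713.7, new loans extended by domestic banks to foreign borrowers 1375.0; secondary income: contributions paid to international organisations 152.8, pension payments received by residents from foreign governments 87.4; primary income: interest received on holdings of foreign bonds 402.5, profits repatriated by foreign-owned firms operating domestically 628.8, interest paid on external government debt 737.5; capital account: capital transfers received from emigrants 176.4, debt forgiveness received from foreign official creditors 137.9.)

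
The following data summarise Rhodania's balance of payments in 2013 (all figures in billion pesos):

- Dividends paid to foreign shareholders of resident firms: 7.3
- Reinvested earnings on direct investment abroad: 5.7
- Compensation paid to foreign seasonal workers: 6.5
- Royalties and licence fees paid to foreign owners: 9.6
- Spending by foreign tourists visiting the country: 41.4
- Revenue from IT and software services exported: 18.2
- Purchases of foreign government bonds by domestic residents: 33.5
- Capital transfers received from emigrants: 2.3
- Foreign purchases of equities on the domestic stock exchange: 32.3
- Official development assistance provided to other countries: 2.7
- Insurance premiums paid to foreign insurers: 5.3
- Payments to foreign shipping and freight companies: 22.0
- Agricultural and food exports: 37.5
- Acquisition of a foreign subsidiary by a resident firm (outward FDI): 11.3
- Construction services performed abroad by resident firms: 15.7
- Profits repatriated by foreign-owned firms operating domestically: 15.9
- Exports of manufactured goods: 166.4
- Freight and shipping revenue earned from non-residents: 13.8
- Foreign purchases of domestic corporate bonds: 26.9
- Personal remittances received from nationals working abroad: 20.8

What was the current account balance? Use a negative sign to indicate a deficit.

250.2

Goods: 166.4 + 37.5 = 203.9
Services: -22.0 - 9.6 + 15.7 - 5.3 + 18.2 + 41.4 + 13.8 = 52.2
Primary income: -7.3 - 6.5 - 15.9 + 5.7 = -24.0
Secondary income: -2.7 + 20.8 = 18.1
Current account = 203.9 + 52.2 + (-24.0) + 18.1 = 250.2
(Excluded from the current account — financial account: purchases of foreign government bonds by domestic residents 33.5, foreign purchases of equities on the domestic stock exchange 32.3, acquisition of a foreign subsidiary by a resident firm (outward FDI) 11.3, foreign purchases of domestic corporate bonds 26.9; capital account: capital transfers received from emigrants 2.3.)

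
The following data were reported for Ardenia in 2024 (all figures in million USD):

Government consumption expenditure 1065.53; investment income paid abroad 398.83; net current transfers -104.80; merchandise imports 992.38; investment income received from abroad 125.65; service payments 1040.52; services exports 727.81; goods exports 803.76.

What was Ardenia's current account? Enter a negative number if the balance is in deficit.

Goods balance = 803.76 - 992.38 = -188.62
Services balance = 727.81 - 1040.52 = -312.71
Trade balance (goods + services) = -188.62 + (-312.71) = -501.33
Net primary income = 125.65 - 398.83 = -273.18
Net secondary income = -104.80
Current account = -501.33 + (-273.18) + (-104.80) = -879.31

-879.31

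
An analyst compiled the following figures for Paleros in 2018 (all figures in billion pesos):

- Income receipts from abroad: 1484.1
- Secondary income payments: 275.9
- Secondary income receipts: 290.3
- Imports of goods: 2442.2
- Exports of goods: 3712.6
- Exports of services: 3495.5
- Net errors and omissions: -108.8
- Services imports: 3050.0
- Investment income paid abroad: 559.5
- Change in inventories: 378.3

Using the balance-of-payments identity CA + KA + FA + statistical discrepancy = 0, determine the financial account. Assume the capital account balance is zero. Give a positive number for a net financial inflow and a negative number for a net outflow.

-2546.1

Goods balance = 3712.6 - 2442.2 = 1270.4
Services balance = 3495.5 - 3050.0 = 445.5
Trade balance (goods + services) = 1270.4 + 445.5 = 1715.9
Net primary income = 1484.1 - 559.5 = 924.6
Net secondary income = 290.3 - 275.9 = 14.4
Current account = 1715.9 + 924.6 + 14.4 = 2654.9
Financial account = -(2654.9 + (-108.8)) = -2546.1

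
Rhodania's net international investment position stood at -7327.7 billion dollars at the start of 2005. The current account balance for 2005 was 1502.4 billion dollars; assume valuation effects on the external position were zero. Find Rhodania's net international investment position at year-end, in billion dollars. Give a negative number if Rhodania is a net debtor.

With no valuation effects, change in NIIP = current account = 1502.4
End-of-year NIIP = -7327.7 + 1502.4 = -5825.3

-5825.3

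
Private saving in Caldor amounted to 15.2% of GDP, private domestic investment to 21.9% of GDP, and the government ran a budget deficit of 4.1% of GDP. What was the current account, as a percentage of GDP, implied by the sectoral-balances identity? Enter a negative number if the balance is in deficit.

By the sectoral-balances identity, CA = (S_private - I) + (T - G).
Private balance = 15.2 - 21.9 = -6.7
Government balance (T - G) = -4.1
CA = -6.7 + (-4.1) = -10.8

-10.8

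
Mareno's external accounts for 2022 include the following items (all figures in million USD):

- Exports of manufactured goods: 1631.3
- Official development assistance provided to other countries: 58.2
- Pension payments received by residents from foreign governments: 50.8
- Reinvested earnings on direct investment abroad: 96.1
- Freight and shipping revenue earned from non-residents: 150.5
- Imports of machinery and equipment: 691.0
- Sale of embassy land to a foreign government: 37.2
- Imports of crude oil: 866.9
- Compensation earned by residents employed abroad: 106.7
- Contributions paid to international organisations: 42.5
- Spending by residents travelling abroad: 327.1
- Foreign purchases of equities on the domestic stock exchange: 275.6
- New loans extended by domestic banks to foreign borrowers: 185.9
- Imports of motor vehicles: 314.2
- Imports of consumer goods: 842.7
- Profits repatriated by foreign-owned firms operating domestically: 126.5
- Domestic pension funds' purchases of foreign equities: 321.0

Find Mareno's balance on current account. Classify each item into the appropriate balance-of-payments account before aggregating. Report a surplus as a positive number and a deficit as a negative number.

Goods: -866.9 - 842.7 + 1631.3 - 691.0 - 314.2 = -1083.5
Services: 150.5 - 327.1 = -176.6
Primary income: -126.5 + 106.7 + 96.1 = 76.3
Secondary income: 50.8 - 42.5 - 58.2 = -49.9
Current account = (-1083.5) + (-176.6) + 76.3 + (-49.9) = -1233.7
(Excluded from the current account — capital account: sale of embassy land to a foreign government 37.2; financial account: foreign purchases of equities on the domestic stock exchange 275.6, new loans extended by domestic banks to foreign borrowers 185.9, domestic pension funds' purchases of foreign equities 321.0.)

-1233.7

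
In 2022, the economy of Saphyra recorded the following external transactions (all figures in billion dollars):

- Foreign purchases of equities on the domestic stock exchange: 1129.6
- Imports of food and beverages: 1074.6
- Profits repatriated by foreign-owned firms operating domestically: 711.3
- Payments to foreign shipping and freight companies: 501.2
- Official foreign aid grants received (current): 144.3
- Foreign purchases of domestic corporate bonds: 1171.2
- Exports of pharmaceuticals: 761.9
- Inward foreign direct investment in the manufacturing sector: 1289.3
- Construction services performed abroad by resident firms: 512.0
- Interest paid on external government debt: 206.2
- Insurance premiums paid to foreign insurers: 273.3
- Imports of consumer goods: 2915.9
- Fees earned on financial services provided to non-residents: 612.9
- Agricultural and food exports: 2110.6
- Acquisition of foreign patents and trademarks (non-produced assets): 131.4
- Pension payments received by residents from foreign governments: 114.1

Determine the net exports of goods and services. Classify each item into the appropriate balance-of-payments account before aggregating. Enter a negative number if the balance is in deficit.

Goods: -1074.6 + 2110.6 - 2915.9 + 761.9 = -1118.0
Services: 512.0 + 612.9 - 273.3 - 501.2 = 350.4
Trade balance = -1118.0 + 350.4 = -767.6
(Excluded from the trade balance — financial account: foreign purchases of equities on the domestic stock exchange 1129.6, foreign purchases of domestic corporate bonds 1171.2, inward foreign direct investment in the manufacturing sector 1289.3; primary income: profits repatriated by foreign-owned firms operating domestically 711.3, interest paid on external government debt 206.2; secondary income: official foreign aid grants received (current) 144.3, pension payments received by residents from foreign governments 114.1; capital account: acquisition of foreign patents and trademarks (non-produced assets) 131.4.)

-767.6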